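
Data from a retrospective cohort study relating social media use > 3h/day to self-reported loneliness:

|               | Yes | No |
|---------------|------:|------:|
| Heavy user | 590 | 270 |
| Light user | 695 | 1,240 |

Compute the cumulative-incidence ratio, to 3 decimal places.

Cells: a = 590, b = 270, c = 695, d = 1240.
Risk in exposed = 590/860 = 0.68605; risk in unexposed = 695/1935 = 0.35917.
RR = 0.68605 / 0.35917 = 1.91007
The risk among the exposed is 1.91 times that among the unexposed.

1.910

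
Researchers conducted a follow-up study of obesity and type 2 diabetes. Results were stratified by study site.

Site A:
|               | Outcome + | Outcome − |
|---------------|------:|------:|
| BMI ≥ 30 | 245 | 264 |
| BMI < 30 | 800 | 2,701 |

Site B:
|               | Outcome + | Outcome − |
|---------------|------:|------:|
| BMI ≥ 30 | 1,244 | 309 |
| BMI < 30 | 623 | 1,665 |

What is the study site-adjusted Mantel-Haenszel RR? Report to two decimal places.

RR_MH = Σ(aᵢ·n₀ᵢ/nᵢ) / Σ(cᵢ·n₁ᵢ/nᵢ), with n₁ᵢ = aᵢ+bᵢ (exposed), n₀ᵢ = cᵢ+dᵢ (unexposed), nᵢ = n₁ᵢ+n₀ᵢ.
Stratum 1 (Site A): n₁ = 509, n₀ = 3501, n = 4010; a·n₀/n = 245·3501/4010 = 213.9015; c·n₁/n = 800·509/4010 = 101.5461
Stratum 2 (Site B): n₁ = 1553, n₀ = 2288, n = 3841; a·n₀/n = 1244·2288/3841 = 741.0237; c·n₁/n = 623·1553/3841 = 251.8925
RR_MH = (213.9015 + 741.0237) / (101.5461 + 251.8925) = 954.9252 / 353.4386 = 2.70181

2.70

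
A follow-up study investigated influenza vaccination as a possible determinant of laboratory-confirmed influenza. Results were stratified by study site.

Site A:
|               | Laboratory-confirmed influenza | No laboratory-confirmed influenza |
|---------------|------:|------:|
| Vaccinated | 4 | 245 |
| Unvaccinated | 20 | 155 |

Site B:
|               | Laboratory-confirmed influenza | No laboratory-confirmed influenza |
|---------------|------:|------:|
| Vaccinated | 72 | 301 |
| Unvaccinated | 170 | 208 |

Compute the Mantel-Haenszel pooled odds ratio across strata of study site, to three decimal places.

OR_MH = Σ(aᵢdᵢ/nᵢ) / Σ(bᵢcᵢ/nᵢ), where nᵢ is the stratum total.
Stratum 1 (Site A): n = 424; a·d/n = 4·155/424 = 1.4623; b·c/n = 245·20/424 = 11.5566
Stratum 2 (Site B): n = 751; a·d/n = 72·208/751 = 19.9414; b·c/n = 301·170/751 = 68.1358
OR_MH = (1.4623 + 19.9414) / (11.5566 + 68.1358) = 21.4037 / 79.6924 = 0.26858

0.269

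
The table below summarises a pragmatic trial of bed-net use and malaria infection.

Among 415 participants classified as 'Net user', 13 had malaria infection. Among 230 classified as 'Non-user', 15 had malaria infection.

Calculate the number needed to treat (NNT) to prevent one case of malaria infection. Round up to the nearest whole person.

Risk in treated group = 13/415 = 0.03133; risk in control = 15/230 = 0.06522.
Absolute risk reduction = 0.06522 − 0.03133 = 0.03389
NNT = 1 / ARR = 1 / 0.03389 = 29.505 → round up → 30

30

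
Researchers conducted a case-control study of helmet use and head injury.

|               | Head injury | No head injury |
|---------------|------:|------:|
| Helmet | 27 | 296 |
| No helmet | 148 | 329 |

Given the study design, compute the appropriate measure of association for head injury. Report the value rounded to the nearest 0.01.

Cells: a = 27, b = 296, c = 148, d = 329.
This is a case-control study: participants were sampled on outcome status, so risks in the source population cannot be estimated directly — relative risk is not valid here. The odds ratio is the appropriate measure.
OR = (a·d)/(b·c) = (27 × 329) / (296 × 148) = 8883 / 43808 = 0.20277

0.20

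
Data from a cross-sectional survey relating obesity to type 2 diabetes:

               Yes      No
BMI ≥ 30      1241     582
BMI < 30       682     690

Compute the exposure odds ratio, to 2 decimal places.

2.16

Cells: a = 1241, b = 582, c = 682, d = 690.
OR = (a·d)/(b·c) = (1241 × 690) / (582 × 682) = 856290 / 396924 = 2.15731
The odds of type 2 diabetes are about 2.16 times as high in the bmi ≥ 30 group.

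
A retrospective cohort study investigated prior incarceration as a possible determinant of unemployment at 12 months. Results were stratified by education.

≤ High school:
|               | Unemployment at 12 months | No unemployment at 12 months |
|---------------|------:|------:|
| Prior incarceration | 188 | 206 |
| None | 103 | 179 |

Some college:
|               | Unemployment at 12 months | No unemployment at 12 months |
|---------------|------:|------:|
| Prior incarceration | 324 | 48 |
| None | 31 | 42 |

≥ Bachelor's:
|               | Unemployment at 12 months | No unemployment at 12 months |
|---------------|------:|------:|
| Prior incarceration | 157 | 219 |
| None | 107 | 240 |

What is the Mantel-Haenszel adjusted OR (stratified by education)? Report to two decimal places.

1.97

OR_MH = Σ(aᵢdᵢ/nᵢ) / Σ(bᵢcᵢ/nᵢ), where nᵢ is the stratum total.
Stratum 1 (≤ High school): n = 676; a·d/n = 188·179/676 = 49.7811; b·c/n = 206·103/676 = 31.3876
Stratum 2 (Some college): n = 445; a·d/n = 324·42/445 = 30.5798; b·c/n = 48·31/445 = 3.3438
Stratum 3 (≥ Bachelor's): n = 723; a·d/n = 157·240/723 = 52.1162; b·c/n = 219·107/723 = 32.4108
OR_MH = (49.7811 + 30.5798 + 52.1162) / (31.3876 + 3.3438 + 32.4108) = 132.4770 / 67.1422 = 1.97308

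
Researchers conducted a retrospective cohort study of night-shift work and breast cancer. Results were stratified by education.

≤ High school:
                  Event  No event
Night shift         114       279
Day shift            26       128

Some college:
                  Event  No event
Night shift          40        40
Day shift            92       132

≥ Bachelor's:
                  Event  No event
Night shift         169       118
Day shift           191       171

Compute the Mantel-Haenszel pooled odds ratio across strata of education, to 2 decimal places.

1.47

OR_MH = Σ(aᵢdᵢ/nᵢ) / Σ(bᵢcᵢ/nᵢ), where nᵢ is the stratum total.
Stratum 1 (≤ High school): n = 547; a·d/n = 114·128/547 = 26.6764; b·c/n = 279·26/547 = 13.2614
Stratum 2 (Some college): n = 304; a·d/n = 40·132/304 = 17.3684; b·c/n = 40·92/304 = 12.1053
Stratum 3 (≥ Bachelor's): n = 649; a·d/n = 169·171/649 = 44.5285; b·c/n = 118·191/649 = 34.7273
OR_MH = (26.6764 + 17.3684 + 44.5285) / (13.2614 + 12.1053 + 34.7273) = 88.5733 / 60.0940 = 1.47391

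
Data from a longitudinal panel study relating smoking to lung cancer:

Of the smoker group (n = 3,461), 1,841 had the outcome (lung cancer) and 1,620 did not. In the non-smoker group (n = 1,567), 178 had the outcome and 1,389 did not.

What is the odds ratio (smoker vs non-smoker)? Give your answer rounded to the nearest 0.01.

8.87

From the description: a = 1841, b = 1620, c = 178, d = 1389.
OR = (a·d)/(b·c) = (1841 × 1389) / (1620 × 178) = 2557149 / 288360 = 8.86790
The odds of lung cancer are about 8.87 times as high in the smoker group.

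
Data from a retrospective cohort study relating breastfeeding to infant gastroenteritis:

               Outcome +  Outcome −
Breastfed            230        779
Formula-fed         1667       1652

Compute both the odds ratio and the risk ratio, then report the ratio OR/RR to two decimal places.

0.64

Cells: a = 230, b = 779, c = 1667, d = 1652.
OR = (230·1652)/(779·1667) = 379960/1298593 = 0.29259
Risk in exposed = 230/1009 = 0.22795; risk in unexposed = 1667/3319 = 0.50226; RR = 0.45385
OR/RR = 0.29259 / 0.45385 = 0.64470
The outcome is not rare, so the OR lies further from 1 than the RR.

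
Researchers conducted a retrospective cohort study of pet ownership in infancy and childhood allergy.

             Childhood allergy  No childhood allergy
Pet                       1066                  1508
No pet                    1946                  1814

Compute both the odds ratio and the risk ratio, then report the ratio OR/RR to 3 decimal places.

Cells: a = 1066, b = 1508, c = 1946, d = 1814.
OR = (1066·1814)/(1508·1946) = 1933724/2934568 = 0.65895
Risk in exposed = 1066/2574 = 0.41414; risk in unexposed = 1946/3760 = 0.51755; RR = 0.80019
OR/RR = 0.65895 / 0.80019 = 0.82349
The outcome is not rare, so the OR lies further from 1 than the RR.

0.823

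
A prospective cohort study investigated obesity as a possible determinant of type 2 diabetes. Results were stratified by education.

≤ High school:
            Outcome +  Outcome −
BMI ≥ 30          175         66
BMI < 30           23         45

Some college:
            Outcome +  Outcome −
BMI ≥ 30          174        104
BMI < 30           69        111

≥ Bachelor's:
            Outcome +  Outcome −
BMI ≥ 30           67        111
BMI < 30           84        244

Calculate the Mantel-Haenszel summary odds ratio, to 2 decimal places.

2.56

OR_MH = Σ(aᵢdᵢ/nᵢ) / Σ(bᵢcᵢ/nᵢ), where nᵢ is the stratum total.
Stratum 1 (≤ High school): n = 309; a·d/n = 175·45/309 = 25.4854; b·c/n = 66·23/309 = 4.9126
Stratum 2 (Some college): n = 458; a·d/n = 174·111/458 = 42.1703; b·c/n = 104·69/458 = 15.6681
Stratum 3 (≥ Bachelor's): n = 506; a·d/n = 67·244/506 = 32.3083; b·c/n = 111·84/506 = 18.4269
OR_MH = (25.4854 + 42.1703 + 32.3083) / (4.9126 + 15.6681 + 18.4269) = 99.9640 / 39.0076 = 2.56268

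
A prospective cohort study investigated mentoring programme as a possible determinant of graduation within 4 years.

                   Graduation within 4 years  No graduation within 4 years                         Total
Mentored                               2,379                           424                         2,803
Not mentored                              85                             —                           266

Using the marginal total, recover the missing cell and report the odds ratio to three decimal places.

11.948

The missing cell is in the unexposed row: 266 − 85 = 181.
So a = 2379, b = 424, c = 85, d = 181.
OR = (a·d)/(b·c) = (2379 × 181) / (424 × 85) = 430599 / 36040 = 11.94781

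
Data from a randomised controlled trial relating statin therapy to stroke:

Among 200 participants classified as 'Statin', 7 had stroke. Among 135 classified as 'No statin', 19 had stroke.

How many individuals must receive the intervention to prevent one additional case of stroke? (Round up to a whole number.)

10

Risk in treated group = 7/200 = 0.03500; risk in control = 19/135 = 0.14074.
Absolute risk reduction = 0.14074 − 0.03500 = 0.10574
NNT = 1 / ARR = 1 / 0.10574 = 9.457 → round up → 10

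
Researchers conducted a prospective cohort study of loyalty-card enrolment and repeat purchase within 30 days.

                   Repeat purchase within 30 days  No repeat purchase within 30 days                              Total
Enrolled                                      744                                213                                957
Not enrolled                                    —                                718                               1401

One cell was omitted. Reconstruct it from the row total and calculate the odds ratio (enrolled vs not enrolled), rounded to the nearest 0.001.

The missing cell is in the unexposed row: 1401 − 718 = 683.
So a = 744, b = 213, c = 683, d = 718.
OR = (a·d)/(b·c) = (744 × 718) / (213 × 683) = 534192 / 145479 = 3.67195

3.672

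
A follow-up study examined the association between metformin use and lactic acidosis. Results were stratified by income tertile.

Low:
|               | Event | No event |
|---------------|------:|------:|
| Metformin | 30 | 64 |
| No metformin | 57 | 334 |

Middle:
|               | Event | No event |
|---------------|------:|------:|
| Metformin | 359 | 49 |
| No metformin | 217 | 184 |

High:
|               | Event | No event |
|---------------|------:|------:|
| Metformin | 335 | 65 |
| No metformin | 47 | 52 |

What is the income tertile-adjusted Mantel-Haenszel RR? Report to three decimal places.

1.698

RR_MH = Σ(aᵢ·n₀ᵢ/nᵢ) / Σ(cᵢ·n₁ᵢ/nᵢ), with n₁ᵢ = aᵢ+bᵢ (exposed), n₀ᵢ = cᵢ+dᵢ (unexposed), nᵢ = n₁ᵢ+n₀ᵢ.
Stratum 1 (Low): n₁ = 94, n₀ = 391, n = 485; a·n₀/n = 30·391/485 = 24.1856; c·n₁/n = 57·94/485 = 11.0474
Stratum 2 (Middle): n₁ = 408, n₀ = 401, n = 809; a·n₀/n = 359·401/809 = 177.9468; c·n₁/n = 217·408/809 = 109.4388
Stratum 3 (High): n₁ = 400, n₀ = 99, n = 499; a·n₀/n = 335·99/499 = 66.4629; c·n₁/n = 47·400/499 = 37.6754
RR_MH = (24.1856 + 177.9468 + 66.4629) / (11.0474 + 109.4388 + 37.6754) = 268.5953 / 158.1616 = 1.69823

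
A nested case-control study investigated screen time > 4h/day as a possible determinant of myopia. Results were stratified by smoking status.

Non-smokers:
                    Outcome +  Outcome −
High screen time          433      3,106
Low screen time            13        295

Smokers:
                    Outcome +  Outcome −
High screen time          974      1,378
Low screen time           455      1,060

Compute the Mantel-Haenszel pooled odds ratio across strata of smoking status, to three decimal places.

OR_MH = Σ(aᵢdᵢ/nᵢ) / Σ(bᵢcᵢ/nᵢ), where nᵢ is the stratum total.
Stratum 1 (Non-smokers): n = 3847; a·d/n = 433·295/3847 = 33.2038; b·c/n = 3106·13/3847 = 10.4960
Stratum 2 (Smokers): n = 3867; a·d/n = 974·1060/3867 = 266.9873; b·c/n = 1378·455/3867 = 162.1386
OR_MH = (33.2038 + 266.9873) / (10.4960 + 162.1386) = 300.1911 / 172.6346 = 1.73888

1.739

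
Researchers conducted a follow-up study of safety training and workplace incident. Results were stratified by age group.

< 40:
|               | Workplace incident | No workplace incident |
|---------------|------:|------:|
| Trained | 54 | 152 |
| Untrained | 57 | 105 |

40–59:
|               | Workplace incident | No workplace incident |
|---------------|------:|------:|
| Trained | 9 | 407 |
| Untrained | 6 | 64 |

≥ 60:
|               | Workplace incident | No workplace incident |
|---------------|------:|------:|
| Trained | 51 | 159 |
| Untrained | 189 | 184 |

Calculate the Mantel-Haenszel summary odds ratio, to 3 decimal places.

0.408

OR_MH = Σ(aᵢdᵢ/nᵢ) / Σ(bᵢcᵢ/nᵢ), where nᵢ is the stratum total.
Stratum 1 (< 40): n = 368; a·d/n = 54·105/368 = 15.4076; b·c/n = 152·57/368 = 23.5435
Stratum 2 (40–59): n = 486; a·d/n = 9·64/486 = 1.1852; b·c/n = 407·6/486 = 5.0247
Stratum 3 (≥ 60): n = 583; a·d/n = 51·184/583 = 16.0961; b·c/n = 159·189/583 = 51.5455
OR_MH = (15.4076 + 1.1852 + 16.0961) / (23.5435 + 5.0247 + 51.5455) = 32.6888 / 80.1136 = 0.40803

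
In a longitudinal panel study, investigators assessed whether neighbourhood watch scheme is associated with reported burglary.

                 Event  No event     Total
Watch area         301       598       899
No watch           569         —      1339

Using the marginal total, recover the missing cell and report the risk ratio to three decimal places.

0.788

The missing cell is in the unexposed row: 1339 − 569 = 770.
So a = 301, b = 598, c = 569, d = 770.
RR = [a/(a+b)] / [c/(c+d)] = (301/899) / (569/1339) = 0.33482/0.42494 = 0.78791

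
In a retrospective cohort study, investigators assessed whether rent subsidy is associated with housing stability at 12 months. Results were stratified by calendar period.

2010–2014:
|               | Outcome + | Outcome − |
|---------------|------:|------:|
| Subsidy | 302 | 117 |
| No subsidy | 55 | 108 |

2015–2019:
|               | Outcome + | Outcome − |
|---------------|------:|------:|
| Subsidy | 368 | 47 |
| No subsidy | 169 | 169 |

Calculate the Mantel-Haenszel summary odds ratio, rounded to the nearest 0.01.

OR_MH = Σ(aᵢdᵢ/nᵢ) / Σ(bᵢcᵢ/nᵢ), where nᵢ is the stratum total.
Stratum 1 (2010–2014): n = 582; a·d/n = 302·108/582 = 56.0412; b·c/n = 117·55/582 = 11.0567
Stratum 2 (2015–2019): n = 753; a·d/n = 368·169/753 = 82.5923; b·c/n = 47·169/753 = 10.5485
OR_MH = (56.0412 + 82.5923) / (11.0567 + 10.5485) = 138.6335 / 21.6052 = 6.41668

6.42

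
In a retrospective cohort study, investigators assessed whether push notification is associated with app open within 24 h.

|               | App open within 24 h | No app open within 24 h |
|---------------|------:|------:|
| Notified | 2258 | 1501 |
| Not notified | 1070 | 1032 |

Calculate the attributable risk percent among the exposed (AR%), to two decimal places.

15.26

Cells: a = 2258, b = 1501, c = 1070, d = 1032.
Risk in exposed = 2258/3759 = 0.60069; risk in unexposed = 1070/2102 = 0.50904.
RR = 0.60069/0.50904 = 1.18005
AR% = (RR − 1)/RR × 100 = (1.18005 − 1)/1.18005 × 100 = 15.2579%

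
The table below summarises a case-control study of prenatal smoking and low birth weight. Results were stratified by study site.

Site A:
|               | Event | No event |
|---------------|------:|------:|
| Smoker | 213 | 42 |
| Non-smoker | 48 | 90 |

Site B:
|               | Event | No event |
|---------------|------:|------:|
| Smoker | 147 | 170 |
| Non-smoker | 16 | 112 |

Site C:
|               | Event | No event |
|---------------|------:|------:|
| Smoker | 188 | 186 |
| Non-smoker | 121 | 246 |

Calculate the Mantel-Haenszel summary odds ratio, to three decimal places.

OR_MH = Σ(aᵢdᵢ/nᵢ) / Σ(bᵢcᵢ/nᵢ), where nᵢ is the stratum total.
Stratum 1 (Site A): n = 393; a·d/n = 213·90/393 = 48.7786; b·c/n = 42·48/393 = 5.1298
Stratum 2 (Site B): n = 445; a·d/n = 147·112/445 = 36.9978; b·c/n = 170·16/445 = 6.1124
Stratum 3 (Site C): n = 741; a·d/n = 188·246/741 = 62.4130; b·c/n = 186·121/741 = 30.3725
OR_MH = (48.7786 + 36.9978 + 62.4130) / (5.1298 + 6.1124 + 30.3725) = 148.1893 / 41.6146 = 3.56099

3.561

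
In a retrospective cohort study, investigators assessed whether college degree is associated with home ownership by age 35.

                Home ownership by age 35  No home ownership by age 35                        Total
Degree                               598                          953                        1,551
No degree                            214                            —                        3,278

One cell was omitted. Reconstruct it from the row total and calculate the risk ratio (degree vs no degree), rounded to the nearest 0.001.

The missing cell is in the unexposed row: 3278 − 214 = 3064.
So a = 598, b = 953, c = 214, d = 3064.
RR = [a/(a+b)] / [c/(c+d)] = (598/1551) / (214/3278) = 0.38556/0.06528 = 5.90588

5.906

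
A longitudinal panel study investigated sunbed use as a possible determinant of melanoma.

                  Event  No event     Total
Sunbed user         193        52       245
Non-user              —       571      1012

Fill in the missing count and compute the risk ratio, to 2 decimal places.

The missing cell is in the unexposed row: 1012 − 571 = 441.
So a = 193, b = 52, c = 441, d = 571.
RR = [a/(a+b)] / [c/(c+d)] = (193/245) / (441/1012) = 0.78776/0.43577 = 1.80773

1.81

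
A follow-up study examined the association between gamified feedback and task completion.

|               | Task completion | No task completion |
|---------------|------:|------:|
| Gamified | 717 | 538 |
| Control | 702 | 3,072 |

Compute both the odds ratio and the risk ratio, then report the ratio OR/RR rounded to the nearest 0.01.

Cells: a = 717, b = 538, c = 702, d = 3072.
OR = (717·3072)/(538·702) = 2202624/377676 = 5.83205
Risk in exposed = 717/1255 = 0.57131; risk in unexposed = 702/3774 = 0.18601; RR = 3.07143
OR/RR = 5.83205 / 3.07143 = 1.89881
The outcome is not rare, so the OR lies further from 1 than the RR.

1.90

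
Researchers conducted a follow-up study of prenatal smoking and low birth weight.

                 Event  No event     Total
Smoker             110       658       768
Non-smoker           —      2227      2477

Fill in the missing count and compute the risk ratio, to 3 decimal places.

The missing cell is in the unexposed row: 2477 − 2227 = 250.
So a = 110, b = 658, c = 250, d = 2227.
RR = [a/(a+b)] / [c/(c+d)] = (110/768) / (250/2477) = 0.14323/0.10093 = 1.41911

1.419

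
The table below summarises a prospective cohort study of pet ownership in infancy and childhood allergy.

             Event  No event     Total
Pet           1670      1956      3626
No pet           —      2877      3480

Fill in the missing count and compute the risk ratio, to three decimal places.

2.658

The missing cell is in the unexposed row: 3480 − 2877 = 603.
So a = 1670, b = 1956, c = 603, d = 2877.
RR = [a/(a+b)] / [c/(c+d)] = (1670/3626) / (603/3480) = 0.46056/0.17328 = 2.65797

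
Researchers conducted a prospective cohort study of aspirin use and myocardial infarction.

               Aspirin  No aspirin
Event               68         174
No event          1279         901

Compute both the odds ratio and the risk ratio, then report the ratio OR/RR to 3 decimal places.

0.883

Reading the table with exposure as columns: a = 68 (Aspirin, case), b = 1279 (Aspirin, non-case), c = 174 (No aspirin, case), d = 901.
OR = (68·901)/(1279·174) = 61268/222546 = 0.27530
Risk in exposed = 68/1347 = 0.05048; risk in unexposed = 174/1075 = 0.16186; RR = 0.31189
OR/RR = 0.27530 / 0.31189 = 0.88270
The outcome is not rare, so the OR lies further from 1 than the RR.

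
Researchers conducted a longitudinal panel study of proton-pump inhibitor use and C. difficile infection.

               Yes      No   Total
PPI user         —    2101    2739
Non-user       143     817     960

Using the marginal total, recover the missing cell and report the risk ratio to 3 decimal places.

1.564

The missing cell is in the exposed row: 2739 − 2101 = 638.
So a = 638, b = 2101, c = 143, d = 817.
RR = [a/(a+b)] / [c/(c+d)] = (638/2739) / (143/960) = 0.23293/0.14896 = 1.56374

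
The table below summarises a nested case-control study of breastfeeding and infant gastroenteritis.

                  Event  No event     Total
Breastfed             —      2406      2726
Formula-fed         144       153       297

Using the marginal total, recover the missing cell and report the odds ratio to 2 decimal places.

The missing cell is in the exposed row: 2726 − 2406 = 320.
So a = 320, b = 2406, c = 144, d = 153.
OR = (a·d)/(b·c) = (320 × 153) / (2406 × 144) = 48960 / 346464 = 0.14131

0.14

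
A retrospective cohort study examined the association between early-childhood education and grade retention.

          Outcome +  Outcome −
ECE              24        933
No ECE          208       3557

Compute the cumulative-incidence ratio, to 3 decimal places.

0.454

Cells: a = 24, b = 933, c = 208, d = 3557.
Risk in exposed = 24/957 = 0.02508; risk in unexposed = 208/3765 = 0.05525.
RR = 0.02508 / 0.05525 = 0.45394
The risk is 55% lower among the exposed than among the unexposed.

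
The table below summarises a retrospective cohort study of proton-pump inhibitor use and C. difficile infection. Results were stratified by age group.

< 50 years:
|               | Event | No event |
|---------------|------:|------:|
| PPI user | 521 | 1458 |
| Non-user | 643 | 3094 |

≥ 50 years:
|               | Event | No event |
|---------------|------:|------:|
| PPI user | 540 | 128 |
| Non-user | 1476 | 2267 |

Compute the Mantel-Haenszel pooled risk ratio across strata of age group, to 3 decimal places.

RR_MH = Σ(aᵢ·n₀ᵢ/nᵢ) / Σ(cᵢ·n₁ᵢ/nᵢ), with n₁ᵢ = aᵢ+bᵢ (exposed), n₀ᵢ = cᵢ+dᵢ (unexposed), nᵢ = n₁ᵢ+n₀ᵢ.
Stratum 1 (< 50 years): n₁ = 1979, n₀ = 3737, n = 5716; a·n₀/n = 521·3737/5716 = 340.6188; c·n₁/n = 643·1979/5716 = 222.6202
Stratum 2 (≥ 50 years): n₁ = 668, n₀ = 3743, n = 4411; a·n₀/n = 540·3743/4411 = 458.2226; c·n₁/n = 1476·668/4411 = 223.5248
RR_MH = (340.6188 + 458.2226) / (222.6202 + 223.5248) = 798.8414 / 446.1450 = 1.79054

1.791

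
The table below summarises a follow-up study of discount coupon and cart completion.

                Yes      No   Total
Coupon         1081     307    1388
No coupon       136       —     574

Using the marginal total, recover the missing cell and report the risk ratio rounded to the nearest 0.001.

3.287

The missing cell is in the unexposed row: 574 − 136 = 438.
So a = 1081, b = 307, c = 136, d = 438.
RR = [a/(a+b)] / [c/(c+d)] = (1081/1388) / (136/574) = 0.77882/0.23693 = 3.28707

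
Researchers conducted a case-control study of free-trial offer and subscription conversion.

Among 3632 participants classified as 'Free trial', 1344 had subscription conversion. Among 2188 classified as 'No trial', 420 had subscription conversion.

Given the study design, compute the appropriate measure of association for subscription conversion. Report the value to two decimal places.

2.47

From the description: a = 1344, b = 2288, c = 420, d = 1768.
This is a case-control study: participants were sampled on outcome status, so risks in the source population cannot be estimated directly — relative risk is not valid here. The odds ratio is the appropriate measure.
OR = (a·d)/(b·c) = (1344 × 1768) / (2288 × 420) = 2376192 / 960960 = 2.47273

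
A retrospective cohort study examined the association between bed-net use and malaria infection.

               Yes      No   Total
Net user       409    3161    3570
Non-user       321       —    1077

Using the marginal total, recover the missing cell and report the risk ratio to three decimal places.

The missing cell is in the unexposed row: 1077 − 321 = 756.
So a = 409, b = 3161, c = 321, d = 756.
RR = [a/(a+b)] / [c/(c+d)] = (409/3570) / (321/1077) = 0.11457/0.29805 = 0.38438

0.384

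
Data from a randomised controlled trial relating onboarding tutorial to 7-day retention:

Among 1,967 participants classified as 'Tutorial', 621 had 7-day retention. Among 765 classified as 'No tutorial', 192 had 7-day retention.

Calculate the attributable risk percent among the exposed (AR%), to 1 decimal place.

From the description: a = 621, b = 1346, c = 192, d = 573.
Risk in exposed = 621/1967 = 0.31571; risk in unexposed = 192/765 = 0.25098.
RR = 0.31571/0.25098 = 1.25790
AR% = (RR − 1)/RR × 100 = (1.25790 − 1)/1.25790 × 100 = 20.5027%

20.5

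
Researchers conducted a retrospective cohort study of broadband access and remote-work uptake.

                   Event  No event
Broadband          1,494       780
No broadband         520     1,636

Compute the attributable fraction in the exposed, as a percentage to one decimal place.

63.3

Cells: a = 1494, b = 780, c = 520, d = 1636.
Risk in exposed = 1494/2274 = 0.65699; risk in unexposed = 520/2156 = 0.24119.
RR = 0.65699/0.24119 = 2.72399
AR% = (RR − 1)/RR × 100 = (2.72399 − 1)/2.72399 × 100 = 63.2891%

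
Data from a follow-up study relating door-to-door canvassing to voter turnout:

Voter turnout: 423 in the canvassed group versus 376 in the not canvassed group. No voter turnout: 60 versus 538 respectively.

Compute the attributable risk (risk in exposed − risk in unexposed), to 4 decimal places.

From the description: a = 423, b = 60, c = 376, d = 538.
Risk in exposed = 423/483 = 0.875776; risk in unexposed = 376/914 = 0.411379.
Risk difference = 0.875776 − 0.411379 = 0.464398

0.4644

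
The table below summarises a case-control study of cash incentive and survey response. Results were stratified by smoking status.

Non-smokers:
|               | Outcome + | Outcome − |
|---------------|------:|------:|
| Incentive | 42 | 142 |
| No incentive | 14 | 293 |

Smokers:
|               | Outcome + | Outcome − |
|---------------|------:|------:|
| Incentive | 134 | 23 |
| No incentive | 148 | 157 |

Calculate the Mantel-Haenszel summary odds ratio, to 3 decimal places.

6.184

OR_MH = Σ(aᵢdᵢ/nᵢ) / Σ(bᵢcᵢ/nᵢ), where nᵢ is the stratum total.
Stratum 1 (Non-smokers): n = 491; a·d/n = 42·293/491 = 25.0631; b·c/n = 142·14/491 = 4.0489
Stratum 2 (Smokers): n = 462; a·d/n = 134·157/462 = 45.5368; b·c/n = 23·148/462 = 7.3680
OR_MH = (25.0631 + 45.5368) / (4.0489 + 7.3680) = 70.5999 / 11.4168 = 6.18384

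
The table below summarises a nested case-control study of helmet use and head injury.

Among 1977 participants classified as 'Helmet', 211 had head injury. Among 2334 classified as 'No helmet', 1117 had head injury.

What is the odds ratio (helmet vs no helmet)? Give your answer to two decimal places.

0.13

From the description: a = 211, b = 1766, c = 1117, d = 1217.
OR = (a·d)/(b·c) = (211 × 1217) / (1766 × 1117) = 256787 / 1972622 = 0.13018
Exposure is associated with lower odds of head injury (OR = 0.13 < 1).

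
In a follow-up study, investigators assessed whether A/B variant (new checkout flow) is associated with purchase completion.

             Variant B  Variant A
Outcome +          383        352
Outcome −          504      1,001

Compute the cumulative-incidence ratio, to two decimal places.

Reading the table with exposure as columns: a = 383 (Variant B, case), b = 504 (Variant B, non-case), c = 352 (Variant A, case), d = 1001.
Risk in exposed = 383/887 = 0.43179; risk in unexposed = 352/1353 = 0.26016.
RR = 0.43179 / 0.26016 = 1.65970
The risk among the exposed is 1.66 times that among the unexposed.

1.66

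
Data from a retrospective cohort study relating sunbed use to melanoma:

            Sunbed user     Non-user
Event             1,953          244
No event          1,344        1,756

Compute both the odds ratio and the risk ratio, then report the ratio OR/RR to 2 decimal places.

Reading the table with exposure as columns: a = 1953 (Sunbed user, case), b = 1344 (Sunbed user, non-case), c = 244 (Non-user, case), d = 1756.
OR = (1953·1756)/(1344·244) = 3429468/327936 = 10.45774
Risk in exposed = 1953/3297 = 0.59236; risk in unexposed = 244/2000 = 0.12200; RR = 4.85538
OR/RR = 10.45774 / 4.85538 = 2.15384
The outcome is not rare, so the OR lies further from 1 than the RR.

2.15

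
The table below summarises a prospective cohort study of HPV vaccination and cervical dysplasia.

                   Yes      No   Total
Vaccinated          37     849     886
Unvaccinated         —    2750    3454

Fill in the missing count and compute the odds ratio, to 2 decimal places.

0.17

The missing cell is in the unexposed row: 3454 − 2750 = 704.
So a = 37, b = 849, c = 704, d = 2750.
OR = (a·d)/(b·c) = (37 × 2750) / (849 × 704) = 101750 / 597696 = 0.17024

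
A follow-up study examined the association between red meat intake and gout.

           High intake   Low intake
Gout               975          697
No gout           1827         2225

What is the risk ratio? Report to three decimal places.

1.459

Reading the table with exposure as columns: a = 975 (High intake, case), b = 1827 (High intake, non-case), c = 697 (Low intake, case), d = 2225.
Risk in exposed = 975/2802 = 0.34797; risk in unexposed = 697/2922 = 0.23854.
RR = 0.34797 / 0.23854 = 1.45876
The risk among the exposed is 1.46 times that among the unexposed.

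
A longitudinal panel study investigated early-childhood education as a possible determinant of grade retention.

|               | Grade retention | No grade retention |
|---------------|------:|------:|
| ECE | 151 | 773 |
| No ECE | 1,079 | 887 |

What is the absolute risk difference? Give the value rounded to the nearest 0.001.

-0.385

Cells: a = 151, b = 773, c = 1079, d = 887.
Risk in exposed = 151/924 = 0.163420; risk in unexposed = 1079/1966 = 0.548830.
Risk difference = 0.163420 − 0.548830 = -0.385410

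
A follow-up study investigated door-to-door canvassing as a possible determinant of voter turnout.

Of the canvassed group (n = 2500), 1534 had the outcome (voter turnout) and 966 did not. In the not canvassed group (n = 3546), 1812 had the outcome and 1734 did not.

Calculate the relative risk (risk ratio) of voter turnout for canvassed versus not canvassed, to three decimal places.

From the description: a = 1534, b = 966, c = 1812, d = 1734.
Risk in exposed = 1534/2500 = 0.61360; risk in unexposed = 1812/3546 = 0.51100.
RR = 0.61360 / 0.51100 = 1.20079
The risk among the exposed is 1.20 times that among the unexposed.

1.201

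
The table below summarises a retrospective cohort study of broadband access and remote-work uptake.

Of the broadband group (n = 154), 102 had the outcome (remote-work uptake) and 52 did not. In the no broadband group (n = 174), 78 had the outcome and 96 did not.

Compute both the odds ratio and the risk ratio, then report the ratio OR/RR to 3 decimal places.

From the description: a = 102, b = 52, c = 78, d = 96.
OR = (102·96)/(52·78) = 9792/4056 = 2.41420
Risk in exposed = 102/154 = 0.66234; risk in unexposed = 78/174 = 0.44828; RR = 1.47752
OR/RR = 2.41420 / 1.47752 = 1.63395
The outcome is not rare, so the OR lies further from 1 than the RR.

1.634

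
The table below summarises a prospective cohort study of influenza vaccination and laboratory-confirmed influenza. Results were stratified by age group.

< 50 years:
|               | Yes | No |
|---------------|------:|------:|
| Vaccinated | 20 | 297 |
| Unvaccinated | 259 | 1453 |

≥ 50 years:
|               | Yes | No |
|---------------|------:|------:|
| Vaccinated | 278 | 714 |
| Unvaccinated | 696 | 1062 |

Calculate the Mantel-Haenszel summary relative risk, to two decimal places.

0.67

RR_MH = Σ(aᵢ·n₀ᵢ/nᵢ) / Σ(cᵢ·n₁ᵢ/nᵢ), with n₁ᵢ = aᵢ+bᵢ (exposed), n₀ᵢ = cᵢ+dᵢ (unexposed), nᵢ = n₁ᵢ+n₀ᵢ.
Stratum 1 (< 50 years): n₁ = 317, n₀ = 1712, n = 2029; a·n₀/n = 20·1712/2029 = 16.8753; c·n₁/n = 259·317/2029 = 40.4648
Stratum 2 (≥ 50 years): n₁ = 992, n₀ = 1758, n = 2750; a·n₀/n = 278·1758/2750 = 177.7178; c·n₁/n = 696·992/2750 = 251.0662
RR_MH = (16.8753 + 177.7178) / (40.4648 + 251.0662) = 194.5931 / 291.5309 = 0.66749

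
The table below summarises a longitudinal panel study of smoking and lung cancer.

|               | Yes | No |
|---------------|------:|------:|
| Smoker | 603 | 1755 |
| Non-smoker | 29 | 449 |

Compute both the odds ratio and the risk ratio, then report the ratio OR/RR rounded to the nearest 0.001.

Cells: a = 603, b = 1755, c = 29, d = 449.
OR = (603·449)/(1755·29) = 270747/50895 = 5.31972
Risk in exposed = 603/2358 = 0.25573; risk in unexposed = 29/478 = 0.06067; RR = 4.21506
OR/RR = 5.31972 / 4.21506 = 1.26207
The outcome is not rare, so the OR lies further from 1 than the RR.

1.262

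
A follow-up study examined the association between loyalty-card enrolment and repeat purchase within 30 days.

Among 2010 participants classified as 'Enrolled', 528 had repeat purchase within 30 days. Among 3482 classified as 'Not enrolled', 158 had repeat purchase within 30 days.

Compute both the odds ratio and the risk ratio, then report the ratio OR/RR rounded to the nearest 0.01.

From the description: a = 528, b = 1482, c = 158, d = 3324.
OR = (528·3324)/(1482·158) = 1755072/234156 = 7.49531
Risk in exposed = 528/2010 = 0.26269; risk in unexposed = 158/3482 = 0.04538; RR = 5.78908
OR/RR = 7.49531 / 5.78908 = 1.29473
The outcome is not rare, so the OR lies further from 1 than the RR.

1.29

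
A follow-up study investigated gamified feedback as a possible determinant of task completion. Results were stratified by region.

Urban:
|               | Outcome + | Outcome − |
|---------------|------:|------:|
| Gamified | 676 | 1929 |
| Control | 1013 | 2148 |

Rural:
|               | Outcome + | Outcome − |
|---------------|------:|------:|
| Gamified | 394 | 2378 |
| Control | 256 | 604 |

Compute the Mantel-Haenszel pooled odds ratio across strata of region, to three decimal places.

0.627

OR_MH = Σ(aᵢdᵢ/nᵢ) / Σ(bᵢcᵢ/nᵢ), where nᵢ is the stratum total.
Stratum 1 (Urban): n = 5766; a·d/n = 676·2148/5766 = 251.8293; b·c/n = 1929·1013/5766 = 338.8965
Stratum 2 (Rural): n = 3632; a·d/n = 394·604/3632 = 65.5220; b·c/n = 2378·256/3632 = 167.6123
OR_MH = (251.8293 + 65.5220) / (338.8965 + 167.6123) = 317.3514 / 506.5088 = 0.62655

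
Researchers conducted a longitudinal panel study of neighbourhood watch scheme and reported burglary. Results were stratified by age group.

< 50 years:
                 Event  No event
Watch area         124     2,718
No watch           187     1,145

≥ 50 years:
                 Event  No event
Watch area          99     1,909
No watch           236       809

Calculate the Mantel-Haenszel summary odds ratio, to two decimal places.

OR_MH = Σ(aᵢdᵢ/nᵢ) / Σ(bᵢcᵢ/nᵢ), where nᵢ is the stratum total.
Stratum 1 (< 50 years): n = 4174; a·d/n = 124·1145/4174 = 34.0153; b·c/n = 2718·187/4174 = 121.7695
Stratum 2 (≥ 50 years): n = 3053; a·d/n = 99·809/3053 = 26.2335; b·c/n = 1909·236/3053 = 147.5676
OR_MH = (34.0153 + 26.2335) / (121.7695 + 147.5676) = 60.2489 / 269.3372 = 0.22369

0.22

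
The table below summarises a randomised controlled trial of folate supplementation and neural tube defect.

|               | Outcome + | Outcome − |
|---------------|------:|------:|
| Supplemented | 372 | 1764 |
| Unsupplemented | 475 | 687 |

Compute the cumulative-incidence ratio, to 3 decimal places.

Cells: a = 372, b = 1764, c = 475, d = 687.
Risk in exposed = 372/2136 = 0.17416; risk in unexposed = 475/1162 = 0.40878.
RR = 0.17416 / 0.40878 = 0.42604
The risk is 57% lower among the exposed than among the unexposed.

0.426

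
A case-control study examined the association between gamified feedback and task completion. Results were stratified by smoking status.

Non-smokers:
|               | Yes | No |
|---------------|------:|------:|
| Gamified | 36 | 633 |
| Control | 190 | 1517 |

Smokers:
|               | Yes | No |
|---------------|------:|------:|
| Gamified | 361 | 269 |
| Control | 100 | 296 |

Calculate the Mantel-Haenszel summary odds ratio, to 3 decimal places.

OR_MH = Σ(aᵢdᵢ/nᵢ) / Σ(bᵢcᵢ/nᵢ), where nᵢ is the stratum total.
Stratum 1 (Non-smokers): n = 2376; a·d/n = 36·1517/2376 = 22.9848; b·c/n = 633·190/2376 = 50.6187
Stratum 2 (Smokers): n = 1026; a·d/n = 361·296/1026 = 104.1481; b·c/n = 269·100/1026 = 26.2183
OR_MH = (22.9848 + 104.1481) / (50.6187 + 26.2183) = 127.1330 / 76.8370 = 1.65458

1.655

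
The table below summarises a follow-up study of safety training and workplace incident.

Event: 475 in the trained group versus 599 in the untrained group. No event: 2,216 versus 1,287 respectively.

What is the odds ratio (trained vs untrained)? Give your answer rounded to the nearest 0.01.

0.46

From the description: a = 475, b = 2216, c = 599, d = 1287.
OR = (a·d)/(b·c) = (475 × 1287) / (2216 × 599) = 611325 / 1327384 = 0.46055
Exposure is associated with lower odds of workplace incident (OR = 0.46 < 1).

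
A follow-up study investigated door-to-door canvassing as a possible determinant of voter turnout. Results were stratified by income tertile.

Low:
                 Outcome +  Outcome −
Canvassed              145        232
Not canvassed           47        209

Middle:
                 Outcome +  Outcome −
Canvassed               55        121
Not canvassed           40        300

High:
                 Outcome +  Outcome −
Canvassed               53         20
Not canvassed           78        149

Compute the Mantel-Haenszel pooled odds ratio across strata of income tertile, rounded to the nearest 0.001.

3.338

OR_MH = Σ(aᵢdᵢ/nᵢ) / Σ(bᵢcᵢ/nᵢ), where nᵢ is the stratum total.
Stratum 1 (Low): n = 633; a·d/n = 145·209/633 = 47.8752; b·c/n = 232·47/633 = 17.2259
Stratum 2 (Middle): n = 516; a·d/n = 55·300/516 = 31.9767; b·c/n = 121·40/516 = 9.3798
Stratum 3 (High): n = 300; a·d/n = 53·149/300 = 26.3233; b·c/n = 20·78/300 = 5.2000
OR_MH = (47.8752 + 31.9767 + 26.3233) / (17.2259 + 9.3798 + 5.2000) = 106.1753 / 31.8058 = 3.33824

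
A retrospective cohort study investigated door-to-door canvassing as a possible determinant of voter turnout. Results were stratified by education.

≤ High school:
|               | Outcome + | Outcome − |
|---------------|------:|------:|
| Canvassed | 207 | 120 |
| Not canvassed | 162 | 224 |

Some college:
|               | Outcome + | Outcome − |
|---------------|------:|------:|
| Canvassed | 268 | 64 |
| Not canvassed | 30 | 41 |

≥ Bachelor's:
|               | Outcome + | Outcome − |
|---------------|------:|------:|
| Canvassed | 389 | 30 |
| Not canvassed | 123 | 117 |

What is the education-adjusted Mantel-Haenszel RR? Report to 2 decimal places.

RR_MH = Σ(aᵢ·n₀ᵢ/nᵢ) / Σ(cᵢ·n₁ᵢ/nᵢ), with n₁ᵢ = aᵢ+bᵢ (exposed), n₀ᵢ = cᵢ+dᵢ (unexposed), nᵢ = n₁ᵢ+n₀ᵢ.
Stratum 1 (≤ High school): n₁ = 327, n₀ = 386, n = 713; a·n₀/n = 207·386/713 = 112.0645; c·n₁/n = 162·327/713 = 74.2973
Stratum 2 (Some college): n₁ = 332, n₀ = 71, n = 403; a·n₀/n = 268·71/403 = 47.2159; c·n₁/n = 30·332/403 = 24.7146
Stratum 3 (≥ Bachelor's): n₁ = 419, n₀ = 240, n = 659; a·n₀/n = 389·240/659 = 141.6692; c·n₁/n = 123·419/659 = 78.2049
RR_MH = (112.0645 + 47.2159 + 141.6692) / (74.2973 + 24.7146 + 78.2049) = 300.9496 / 177.2168 = 1.69820

1.70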